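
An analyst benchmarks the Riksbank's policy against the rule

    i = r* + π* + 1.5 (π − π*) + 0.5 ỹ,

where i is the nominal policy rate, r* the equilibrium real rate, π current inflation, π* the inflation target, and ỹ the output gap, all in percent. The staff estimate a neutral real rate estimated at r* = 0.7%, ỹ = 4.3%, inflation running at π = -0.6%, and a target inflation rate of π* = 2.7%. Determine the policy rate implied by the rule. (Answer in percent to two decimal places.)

i = 0.7 + 2.7 + 1.5 × (-0.6 − 2.7) + 0.5 × 4.3
   = 0.7 + 2.7 − 4.95 + 2.15 = 0.60

0.60%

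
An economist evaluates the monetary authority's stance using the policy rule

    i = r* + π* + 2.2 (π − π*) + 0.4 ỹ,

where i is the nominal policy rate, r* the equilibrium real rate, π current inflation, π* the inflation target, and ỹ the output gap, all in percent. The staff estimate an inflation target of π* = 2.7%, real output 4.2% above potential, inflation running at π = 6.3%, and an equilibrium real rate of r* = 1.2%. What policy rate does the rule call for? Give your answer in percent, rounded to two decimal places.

13.50%

Output 4.2% above potential → ỹ = 4.2.
i = 1.2 + 2.7 + 2.2 × (6.3 − 2.7) + 0.4 × 4.2
   = 1.2 + 2.7 + 7.92 + 1.68 = 13.50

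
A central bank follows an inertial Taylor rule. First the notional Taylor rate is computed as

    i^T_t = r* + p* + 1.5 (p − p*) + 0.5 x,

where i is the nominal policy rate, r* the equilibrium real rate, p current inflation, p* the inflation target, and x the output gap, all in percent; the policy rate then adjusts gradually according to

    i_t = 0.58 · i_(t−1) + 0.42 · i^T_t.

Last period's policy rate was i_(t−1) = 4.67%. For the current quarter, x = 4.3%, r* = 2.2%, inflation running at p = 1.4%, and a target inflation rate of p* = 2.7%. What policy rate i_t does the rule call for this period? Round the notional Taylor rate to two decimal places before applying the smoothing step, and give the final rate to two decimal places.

i^T_t = 2.2 + 2.7 + 1.5 × (1.4 − 2.7) + 0.5 × 4.3
   = 2.2 + 2.7 − 1.95 + 2.15 = 5.10
i_t = 0.58 × 4.67 + 0.42 × 5.10 = 2.7086 + 2.142 = 4.85

4.85%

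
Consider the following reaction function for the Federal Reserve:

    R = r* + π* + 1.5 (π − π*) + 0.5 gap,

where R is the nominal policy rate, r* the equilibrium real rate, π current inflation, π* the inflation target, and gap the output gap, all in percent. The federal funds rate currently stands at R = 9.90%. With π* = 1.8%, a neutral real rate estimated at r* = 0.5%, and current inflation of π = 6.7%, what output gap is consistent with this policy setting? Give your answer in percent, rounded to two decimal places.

0.5 gap = 9.90 − 0.5 − 1.8 − 1.5 × (6.7 − 1.8) = 0.25
gap = 0.25 / 0.5 = 0.50

0.50%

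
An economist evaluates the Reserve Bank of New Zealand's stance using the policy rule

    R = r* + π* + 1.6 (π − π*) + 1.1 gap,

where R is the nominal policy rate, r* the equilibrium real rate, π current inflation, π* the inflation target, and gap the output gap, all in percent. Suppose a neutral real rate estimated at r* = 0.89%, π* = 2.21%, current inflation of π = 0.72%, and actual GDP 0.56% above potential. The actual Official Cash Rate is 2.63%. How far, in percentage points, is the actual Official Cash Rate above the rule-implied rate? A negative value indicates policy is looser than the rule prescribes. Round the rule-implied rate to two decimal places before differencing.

Output 0.56% above potential → gap = 0.56.
R = 0.89 + 2.21 + 1.6 × (0.72 − 2.21) + 1.1 × 0.56
   = 0.89 + 2.21 − 2.384 + 0.616 = 1.33
Deviation = 2.63 − 1.33 = 1.30 pp.

1.30 pp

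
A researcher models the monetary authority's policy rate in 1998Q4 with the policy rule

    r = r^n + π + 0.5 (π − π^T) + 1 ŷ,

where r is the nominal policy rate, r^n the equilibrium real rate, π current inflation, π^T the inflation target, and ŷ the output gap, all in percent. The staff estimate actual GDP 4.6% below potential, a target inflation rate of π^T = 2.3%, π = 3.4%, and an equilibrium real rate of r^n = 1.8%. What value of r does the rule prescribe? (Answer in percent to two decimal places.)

1.15%

Output 4.6% below potential → ŷ = -4.6.
r = 1.8 + 3.4 + 0.5 × (3.4 − 2.3) + 1 × (-4.6)
   = 1.8 + 3.4 + 0.55 − 4.6 = 1.15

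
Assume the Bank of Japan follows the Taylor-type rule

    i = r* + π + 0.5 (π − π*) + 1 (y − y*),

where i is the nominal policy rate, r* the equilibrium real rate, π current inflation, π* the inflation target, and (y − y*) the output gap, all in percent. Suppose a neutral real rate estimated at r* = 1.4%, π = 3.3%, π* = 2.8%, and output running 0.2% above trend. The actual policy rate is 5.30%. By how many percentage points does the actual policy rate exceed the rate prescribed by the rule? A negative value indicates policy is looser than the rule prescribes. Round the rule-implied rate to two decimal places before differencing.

Output 0.2% above potential → (y − y*) = 0.2.
i = 1.4 + 3.3 + 0.5 × (3.3 − 2.8) + 1 × 0.2
   = 1.4 + 3.3 + 0.25 + 0.2 = 5.15
Deviation = 5.30 − 5.15 = 0.15 pp.

0.15 pp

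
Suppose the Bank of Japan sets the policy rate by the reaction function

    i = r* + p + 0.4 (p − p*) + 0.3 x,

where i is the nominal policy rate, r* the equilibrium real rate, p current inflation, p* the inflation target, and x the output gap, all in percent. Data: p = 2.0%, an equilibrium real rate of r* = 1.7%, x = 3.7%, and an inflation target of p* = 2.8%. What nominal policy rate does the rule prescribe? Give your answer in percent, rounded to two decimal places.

i = 1.7 + 2.0 + 0.4 × (2.0 − 2.8) + 0.3 × 3.7
   = 1.7 + 2 − 0.32 + 1.11 = 4.49

4.49%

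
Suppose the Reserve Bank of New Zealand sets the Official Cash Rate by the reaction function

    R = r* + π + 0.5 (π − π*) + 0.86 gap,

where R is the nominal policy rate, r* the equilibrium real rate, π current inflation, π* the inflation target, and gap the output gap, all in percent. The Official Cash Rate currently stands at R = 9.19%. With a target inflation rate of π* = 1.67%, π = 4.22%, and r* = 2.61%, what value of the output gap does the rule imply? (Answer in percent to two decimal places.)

1.26%

0.86 gap = 9.19 − 2.61 − 4.22 − 0.5 × (4.22 − 1.67) = 1.085
gap = 1.085 / 0.86 = 1.26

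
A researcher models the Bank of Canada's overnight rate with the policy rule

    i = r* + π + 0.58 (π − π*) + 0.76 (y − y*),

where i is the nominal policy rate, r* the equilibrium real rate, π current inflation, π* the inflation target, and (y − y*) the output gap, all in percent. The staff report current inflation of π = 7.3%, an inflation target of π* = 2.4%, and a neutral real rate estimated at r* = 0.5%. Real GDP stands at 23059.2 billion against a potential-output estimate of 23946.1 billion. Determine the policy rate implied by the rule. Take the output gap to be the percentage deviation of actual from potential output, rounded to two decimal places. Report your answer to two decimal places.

7.83%

Output gap = 100 × (23059.2 − 23946.1) / 23946.1 = -3.70%.
i = 0.50 + 7.30 + 0.58 × (7.30 − 2.40) + 0.76 × (-3.70)
   = 0.50 + 7.3 + 2.842 − 2.812 = 7.83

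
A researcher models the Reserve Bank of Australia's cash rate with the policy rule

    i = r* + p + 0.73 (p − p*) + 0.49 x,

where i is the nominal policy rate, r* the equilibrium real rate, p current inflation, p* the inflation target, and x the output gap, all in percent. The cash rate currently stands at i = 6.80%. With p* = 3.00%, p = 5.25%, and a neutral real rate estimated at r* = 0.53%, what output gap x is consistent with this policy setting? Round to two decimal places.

0.49 x = 6.80 − 0.53 − 5.25 − 0.73 × (5.25 − 3.00) = -0.6225
x = -0.6225 / 0.49 = -1.27

-1.27%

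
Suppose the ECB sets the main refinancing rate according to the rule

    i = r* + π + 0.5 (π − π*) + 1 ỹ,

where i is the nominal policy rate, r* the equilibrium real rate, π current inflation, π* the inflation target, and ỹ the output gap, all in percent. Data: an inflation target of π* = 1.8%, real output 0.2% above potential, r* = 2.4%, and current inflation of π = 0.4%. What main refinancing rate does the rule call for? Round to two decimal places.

2.30%

Output 0.2% above potential → ỹ = 0.2.
i = 2.4 + 0.4 + 0.5 × (0.4 − 1.8) + 1 × 0.2
   = 2.4 + 0.4 − 0.7 + 0.2 = 2.30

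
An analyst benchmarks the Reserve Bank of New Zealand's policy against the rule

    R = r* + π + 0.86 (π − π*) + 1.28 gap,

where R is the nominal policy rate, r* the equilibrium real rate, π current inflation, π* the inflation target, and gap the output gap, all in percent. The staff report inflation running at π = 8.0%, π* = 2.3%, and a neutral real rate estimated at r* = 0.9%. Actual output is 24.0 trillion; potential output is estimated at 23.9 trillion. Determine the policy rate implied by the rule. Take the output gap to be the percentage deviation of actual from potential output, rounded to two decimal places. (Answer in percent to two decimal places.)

Output gap = 100 × (24.0 − 23.9) / 23.9 = 0.42%.
R = 0.90 + 8.00 + 0.86 × (8.00 − 2.30) + 1.28 × 0.42
   = 0.90 + 8 + 4.902 + 0.5376 = 14.34

14.34%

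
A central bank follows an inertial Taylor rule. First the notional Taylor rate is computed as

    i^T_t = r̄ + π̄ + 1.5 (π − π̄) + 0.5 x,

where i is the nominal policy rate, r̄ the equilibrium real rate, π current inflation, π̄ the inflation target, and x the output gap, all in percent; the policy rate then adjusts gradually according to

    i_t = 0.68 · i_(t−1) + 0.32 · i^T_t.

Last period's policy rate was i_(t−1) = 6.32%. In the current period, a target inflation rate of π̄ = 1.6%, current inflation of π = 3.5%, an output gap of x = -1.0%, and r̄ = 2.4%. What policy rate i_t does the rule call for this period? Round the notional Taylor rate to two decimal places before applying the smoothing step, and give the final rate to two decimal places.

i^T_t = 2.4 + 1.6 + 1.5 × (3.5 − 1.6) + 0.5 × (-1.0)
   = 2.4 + 1.6 + 2.85 − 0.5 = 6.35
i_t = 0.68 × 6.32 + 0.32 × 6.35 = 4.2976 + 2.032 = 6.33

6.33%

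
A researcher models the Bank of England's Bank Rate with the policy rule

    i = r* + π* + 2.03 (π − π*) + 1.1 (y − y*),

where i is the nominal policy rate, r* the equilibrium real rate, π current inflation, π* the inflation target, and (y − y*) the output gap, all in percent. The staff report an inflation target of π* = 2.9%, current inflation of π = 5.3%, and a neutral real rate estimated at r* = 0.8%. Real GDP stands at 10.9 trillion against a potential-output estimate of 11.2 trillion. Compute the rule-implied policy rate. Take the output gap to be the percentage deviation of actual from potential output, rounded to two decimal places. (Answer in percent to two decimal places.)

5.62%

Output gap = 100 × (10.9 − 11.2) / 11.2 = -2.68%.
i = 0.80 + 2.90 + 2.03 × (5.30 − 2.90) + 1.1 × (-2.68)
   = 0.80 + 2.9 + 4.872 − 2.948 = 5.62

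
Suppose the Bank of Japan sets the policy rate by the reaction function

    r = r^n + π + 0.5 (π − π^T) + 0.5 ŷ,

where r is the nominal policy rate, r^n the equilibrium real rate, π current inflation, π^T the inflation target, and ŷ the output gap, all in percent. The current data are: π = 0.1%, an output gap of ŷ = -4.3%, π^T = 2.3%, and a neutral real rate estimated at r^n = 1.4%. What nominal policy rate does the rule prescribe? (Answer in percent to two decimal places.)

-1.75%

r = 1.4 + 0.1 + 0.5 × (0.1 − 2.3) + 0.5 × (-4.3)
   = 1.4 + 0.1 − 1.1 − 2.15 = -1.75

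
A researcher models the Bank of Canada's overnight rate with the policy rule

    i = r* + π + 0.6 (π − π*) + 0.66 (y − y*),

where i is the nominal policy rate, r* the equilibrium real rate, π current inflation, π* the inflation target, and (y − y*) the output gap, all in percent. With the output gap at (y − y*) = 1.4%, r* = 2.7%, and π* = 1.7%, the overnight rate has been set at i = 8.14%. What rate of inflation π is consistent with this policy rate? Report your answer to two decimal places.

Collecting π: i = r* + (1 + 0.6) π − 0.6 π* + 0.66 (y − y*)
1.6 π = 8.14 − 2.7 + 0.6 × 1.7 − 0.66 × 1.4 = 5.536
π = 5.536 / 1.6 = 3.46

3.46%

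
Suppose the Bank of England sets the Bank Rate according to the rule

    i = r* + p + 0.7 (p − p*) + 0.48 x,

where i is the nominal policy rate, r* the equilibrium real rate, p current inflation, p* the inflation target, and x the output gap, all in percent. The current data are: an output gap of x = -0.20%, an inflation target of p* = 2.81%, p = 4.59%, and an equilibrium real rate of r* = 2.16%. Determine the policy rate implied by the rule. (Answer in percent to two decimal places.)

i = 2.16 + 4.59 + 0.7 × (4.59 − 2.81) + 0.48 × (-0.20)
   = 2.16 + 4.59 + 1.246 − 0.096 = 7.90

7.90%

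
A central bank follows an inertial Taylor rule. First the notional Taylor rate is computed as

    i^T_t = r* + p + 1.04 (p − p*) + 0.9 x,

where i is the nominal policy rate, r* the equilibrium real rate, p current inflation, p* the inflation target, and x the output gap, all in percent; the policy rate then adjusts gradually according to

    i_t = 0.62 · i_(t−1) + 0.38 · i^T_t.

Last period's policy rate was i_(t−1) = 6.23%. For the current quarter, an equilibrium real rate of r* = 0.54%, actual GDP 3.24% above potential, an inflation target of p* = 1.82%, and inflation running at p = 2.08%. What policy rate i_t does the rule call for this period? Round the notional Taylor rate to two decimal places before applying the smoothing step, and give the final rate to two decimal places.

6.07%

Output 3.24% above potential → x = 3.24.
i^T_t = 0.54 + 2.08 + 1.04 × (2.08 − 1.82) + 0.9 × 3.24
   = 0.54 + 2.08 + 0.2704 + 2.916 = 5.81
i_t = 0.62 × 6.23 + 0.38 × 5.81 = 3.8626 + 2.2078 = 6.07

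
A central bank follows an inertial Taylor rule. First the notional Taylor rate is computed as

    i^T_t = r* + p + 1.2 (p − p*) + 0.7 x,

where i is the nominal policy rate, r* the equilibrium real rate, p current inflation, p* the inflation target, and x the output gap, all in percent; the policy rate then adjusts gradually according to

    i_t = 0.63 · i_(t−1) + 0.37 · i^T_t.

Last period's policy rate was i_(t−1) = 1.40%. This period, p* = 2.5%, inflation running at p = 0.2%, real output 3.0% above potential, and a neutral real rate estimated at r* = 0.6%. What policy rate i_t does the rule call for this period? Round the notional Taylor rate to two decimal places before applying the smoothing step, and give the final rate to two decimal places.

0.93%

Output 3.0% above potential → x = 3.0.
i^T_t = 0.6 + 0.2 + 1.2 × (0.2 − 2.5) + 0.7 × 3.0
   = 0.6 + 0.2 − 2.76 + 2.1 = 0.14
i_t = 0.63 × 1.40 + 0.37 × 0.14 = 0.882 + 0.0518 = 0.93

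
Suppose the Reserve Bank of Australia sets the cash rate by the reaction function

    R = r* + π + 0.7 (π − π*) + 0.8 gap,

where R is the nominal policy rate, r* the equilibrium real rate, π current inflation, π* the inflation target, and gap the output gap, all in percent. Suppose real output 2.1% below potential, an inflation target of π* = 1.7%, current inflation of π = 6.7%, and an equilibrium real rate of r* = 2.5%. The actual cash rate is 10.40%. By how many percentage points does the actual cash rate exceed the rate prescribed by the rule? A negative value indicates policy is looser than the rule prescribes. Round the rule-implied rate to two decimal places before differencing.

Output 2.1% below potential → gap = -2.1.
R = 2.5 + 6.7 + 0.7 × (6.7 − 1.7) + 0.8 × (-2.1)
   = 2.5 + 6.7 + 3.5 − 1.68 = 11.02
Deviation = 10.40 − 11.02 = -0.62 pp.

-0.62 pp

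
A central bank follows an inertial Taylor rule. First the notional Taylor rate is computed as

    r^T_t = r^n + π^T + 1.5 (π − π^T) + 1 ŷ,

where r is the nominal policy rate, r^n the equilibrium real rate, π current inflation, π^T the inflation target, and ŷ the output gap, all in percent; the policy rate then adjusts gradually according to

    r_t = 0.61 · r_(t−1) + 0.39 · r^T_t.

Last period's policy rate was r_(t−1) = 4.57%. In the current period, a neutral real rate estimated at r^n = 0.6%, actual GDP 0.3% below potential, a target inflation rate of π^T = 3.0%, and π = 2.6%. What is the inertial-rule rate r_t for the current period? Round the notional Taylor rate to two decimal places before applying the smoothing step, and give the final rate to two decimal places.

3.84%

Output 0.3% below potential → ŷ = -0.3.
r^T_t = 0.6 + 3.0 + 1.5 × (2.6 − 3.0) + 1 × (-0.3)
   = 0.6 + 3 − 0.6 − 0.3 = 2.70
r_t = 0.61 × 4.57 + 0.39 × 2.70 = 2.7877 + 1.053 = 3.84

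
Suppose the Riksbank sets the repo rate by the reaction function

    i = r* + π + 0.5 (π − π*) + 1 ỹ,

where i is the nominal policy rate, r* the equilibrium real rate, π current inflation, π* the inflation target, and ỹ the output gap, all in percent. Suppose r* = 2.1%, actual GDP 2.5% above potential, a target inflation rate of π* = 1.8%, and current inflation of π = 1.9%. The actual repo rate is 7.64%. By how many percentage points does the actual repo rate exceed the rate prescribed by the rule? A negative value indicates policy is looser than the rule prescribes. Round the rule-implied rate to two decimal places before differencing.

Output 2.5% above potential → ỹ = 2.5.
i = 2.1 + 1.9 + 0.5 × (1.9 − 1.8) + 1 × 2.5
   = 2.1 + 1.9 + 0.05 + 2.5 = 6.55
Deviation = 7.64 − 6.55 = 1.09 pp.

1.09 pp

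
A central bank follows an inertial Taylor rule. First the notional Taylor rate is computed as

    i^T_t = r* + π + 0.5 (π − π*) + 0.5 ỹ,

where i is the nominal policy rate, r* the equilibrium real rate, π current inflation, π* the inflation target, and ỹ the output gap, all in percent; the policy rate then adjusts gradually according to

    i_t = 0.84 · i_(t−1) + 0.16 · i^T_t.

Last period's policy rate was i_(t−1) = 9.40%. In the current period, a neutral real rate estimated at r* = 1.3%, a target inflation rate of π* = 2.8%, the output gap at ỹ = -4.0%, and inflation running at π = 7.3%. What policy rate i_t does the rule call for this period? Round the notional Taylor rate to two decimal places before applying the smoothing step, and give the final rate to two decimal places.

9.31%

i^T_t = 1.3 + 7.3 + 0.5 × (7.3 − 2.8) + 0.5 × (-4.0)
   = 1.3 + 7.3 + 2.25 − 2 = 8.85
i_t = 0.84 × 9.40 + 0.16 × 8.85 = 7.896 + 1.416 = 9.31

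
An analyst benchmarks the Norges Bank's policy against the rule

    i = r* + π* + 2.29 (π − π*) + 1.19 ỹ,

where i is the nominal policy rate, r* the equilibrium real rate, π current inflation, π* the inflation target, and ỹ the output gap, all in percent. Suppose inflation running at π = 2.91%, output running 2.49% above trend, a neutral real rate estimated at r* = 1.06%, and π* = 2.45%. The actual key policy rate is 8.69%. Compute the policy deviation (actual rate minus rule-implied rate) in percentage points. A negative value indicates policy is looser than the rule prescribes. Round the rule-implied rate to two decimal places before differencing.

1.16 pp

Output 2.49% above potential → ỹ = 2.49.
i = 1.06 + 2.45 + 2.29 × (2.91 − 2.45) + 1.19 × 2.49
   = 1.06 + 2.45 + 1.0534 + 2.9631 = 7.53
Deviation = 8.69 − 7.53 = 1.16 pp.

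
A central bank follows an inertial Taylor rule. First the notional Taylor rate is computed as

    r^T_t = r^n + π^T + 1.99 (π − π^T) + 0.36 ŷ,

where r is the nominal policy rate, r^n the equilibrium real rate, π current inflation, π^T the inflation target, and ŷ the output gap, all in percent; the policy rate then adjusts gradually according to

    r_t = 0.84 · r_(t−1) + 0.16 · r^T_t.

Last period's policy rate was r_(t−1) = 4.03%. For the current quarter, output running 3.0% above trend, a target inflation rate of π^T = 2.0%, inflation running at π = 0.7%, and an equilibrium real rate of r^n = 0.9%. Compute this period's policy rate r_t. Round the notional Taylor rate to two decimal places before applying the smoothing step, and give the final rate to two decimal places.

3.61%

Output 3.0% above potential → ŷ = 3.0.
r^T_t = 0.9 + 2.0 + 1.99 × (0.7 − 2.0) + 0.36 × 3.0
   = 0.9 + 2 − 2.587 + 1.08 = 1.39
r_t = 0.84 × 4.03 + 0.16 × 1.39 = 3.3852 + 0.2224 = 3.61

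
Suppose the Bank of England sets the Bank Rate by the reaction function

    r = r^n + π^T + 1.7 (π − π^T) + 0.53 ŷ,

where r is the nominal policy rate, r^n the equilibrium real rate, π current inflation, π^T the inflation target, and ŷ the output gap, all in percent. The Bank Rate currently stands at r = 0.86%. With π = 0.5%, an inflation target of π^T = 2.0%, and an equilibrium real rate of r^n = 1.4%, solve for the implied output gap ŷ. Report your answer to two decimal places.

0.53 ŷ = 0.86 − 1.4 − 2.0 − 1.7 × (0.5 − 2.0) = 0.01
ŷ = 0.01 / 0.53 = 0.02

0.02%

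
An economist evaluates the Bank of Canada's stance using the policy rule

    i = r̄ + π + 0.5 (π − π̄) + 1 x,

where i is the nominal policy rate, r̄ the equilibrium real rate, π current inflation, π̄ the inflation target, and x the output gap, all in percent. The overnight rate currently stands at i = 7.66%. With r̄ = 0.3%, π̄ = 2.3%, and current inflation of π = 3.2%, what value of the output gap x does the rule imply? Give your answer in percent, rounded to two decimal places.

3.71%

1 x = 7.66 − 0.3 − 3.2 − 0.5 × (3.2 − 2.3) = 3.71
x = 3.71 / 1 = 3.71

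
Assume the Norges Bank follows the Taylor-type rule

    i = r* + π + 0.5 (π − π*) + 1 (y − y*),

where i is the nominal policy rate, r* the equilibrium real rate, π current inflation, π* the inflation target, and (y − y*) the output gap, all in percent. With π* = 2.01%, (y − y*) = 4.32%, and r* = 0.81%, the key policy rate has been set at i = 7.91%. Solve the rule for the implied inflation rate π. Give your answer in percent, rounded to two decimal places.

Collecting π: i = r* + (1 + 0.5) π − 0.5 π* + 1 (y − y*)
1.5 π = 7.91 − 0.81 + 0.5 × 2.01 − 1 × 4.32 = 3.785
π = 3.785 / 1.5 = 2.52

2.52%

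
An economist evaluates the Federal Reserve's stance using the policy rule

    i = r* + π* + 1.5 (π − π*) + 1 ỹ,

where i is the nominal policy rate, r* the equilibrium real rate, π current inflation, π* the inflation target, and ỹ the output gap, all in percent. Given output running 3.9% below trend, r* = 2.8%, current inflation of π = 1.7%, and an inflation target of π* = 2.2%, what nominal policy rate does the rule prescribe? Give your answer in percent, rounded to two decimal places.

0.35%

Output 3.9% below potential → ỹ = -3.9.
i = 2.8 + 2.2 + 1.5 × (1.7 − 2.2) + 1 × (-3.9)
   = 2.8 + 2.2 − 0.75 − 3.9 = 0.35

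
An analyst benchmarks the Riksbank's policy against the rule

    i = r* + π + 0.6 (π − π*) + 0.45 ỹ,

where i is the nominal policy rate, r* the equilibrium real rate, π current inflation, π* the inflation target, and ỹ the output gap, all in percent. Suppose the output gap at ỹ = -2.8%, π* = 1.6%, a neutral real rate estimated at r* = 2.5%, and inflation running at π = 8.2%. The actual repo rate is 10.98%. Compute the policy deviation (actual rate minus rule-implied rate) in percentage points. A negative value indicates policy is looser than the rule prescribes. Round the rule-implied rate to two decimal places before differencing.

-2.42 pp

i = 2.5 + 8.2 + 0.6 × (8.2 − 1.6) + 0.45 × (-2.8)
   = 2.5 + 8.2 + 3.96 − 1.26 = 13.40
Deviation = 10.98 − 13.40 = -2.42 pp.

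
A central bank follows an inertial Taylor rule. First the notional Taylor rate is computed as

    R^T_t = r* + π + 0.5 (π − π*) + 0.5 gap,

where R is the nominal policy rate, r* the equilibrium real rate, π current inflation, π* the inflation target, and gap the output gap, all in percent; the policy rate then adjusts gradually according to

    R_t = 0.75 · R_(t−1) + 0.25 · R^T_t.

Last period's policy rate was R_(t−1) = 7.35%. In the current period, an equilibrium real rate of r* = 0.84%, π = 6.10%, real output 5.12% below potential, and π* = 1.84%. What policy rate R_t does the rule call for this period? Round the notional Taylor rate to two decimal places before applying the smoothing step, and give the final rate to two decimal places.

Output 5.12% below potential → gap = -5.12.
R^T_t = 0.84 + 6.10 + 0.5 × (6.10 − 1.84) + 0.5 × (-5.12)
   = 0.84 + 6.1 + 2.13 − 2.56 = 6.51
R_t = 0.75 × 7.35 + 0.25 × 6.51 = 5.5125 + 1.6275 = 7.14

7.14%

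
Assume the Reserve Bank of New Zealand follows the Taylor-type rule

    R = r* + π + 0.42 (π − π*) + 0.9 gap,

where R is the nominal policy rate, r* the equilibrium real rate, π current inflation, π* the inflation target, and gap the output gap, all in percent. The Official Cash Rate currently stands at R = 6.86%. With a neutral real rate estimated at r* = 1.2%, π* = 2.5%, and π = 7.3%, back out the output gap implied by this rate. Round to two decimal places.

-4.06%

0.9 gap = 6.86 − 1.2 − 7.3 − 0.42 × (7.3 − 2.5) = -3.656
gap = -3.656 / 0.9 = -4.06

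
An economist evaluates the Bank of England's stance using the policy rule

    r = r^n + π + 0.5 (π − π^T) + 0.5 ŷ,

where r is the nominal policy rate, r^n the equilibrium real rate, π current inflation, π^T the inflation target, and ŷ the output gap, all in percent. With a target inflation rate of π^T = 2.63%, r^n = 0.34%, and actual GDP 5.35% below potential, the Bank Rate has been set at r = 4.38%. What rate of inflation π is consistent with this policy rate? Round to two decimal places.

5.35%

Output 5.35% below potential → ŷ = -5.35.
Collecting π: r = r^n + (1 + 0.5) π − 0.5 π^T + 0.5 ŷ
1.5 π = 4.38 − 0.34 + 0.5 × 2.63 − 0.5 × (-5.35) = 8.03
π = 8.03 / 1.5 = 5.35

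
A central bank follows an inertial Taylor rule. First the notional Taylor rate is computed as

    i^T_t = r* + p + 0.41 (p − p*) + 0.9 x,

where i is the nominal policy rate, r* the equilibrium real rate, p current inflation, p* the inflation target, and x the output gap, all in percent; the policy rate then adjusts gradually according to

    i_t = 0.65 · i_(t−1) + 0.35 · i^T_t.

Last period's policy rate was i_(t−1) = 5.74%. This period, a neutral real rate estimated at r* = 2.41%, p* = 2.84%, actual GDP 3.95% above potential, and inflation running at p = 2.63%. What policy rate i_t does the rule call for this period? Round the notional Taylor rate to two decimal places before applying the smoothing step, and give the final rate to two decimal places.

6.71%

Output 3.95% above potential → x = 3.95.
i^T_t = 2.41 + 2.63 + 0.41 × (2.63 − 2.84) + 0.9 × 3.95
   = 2.41 + 2.63 − 0.0861 + 3.555 = 8.51
i_t = 0.65 × 5.74 + 0.35 × 8.51 = 3.731 + 2.9785 = 6.71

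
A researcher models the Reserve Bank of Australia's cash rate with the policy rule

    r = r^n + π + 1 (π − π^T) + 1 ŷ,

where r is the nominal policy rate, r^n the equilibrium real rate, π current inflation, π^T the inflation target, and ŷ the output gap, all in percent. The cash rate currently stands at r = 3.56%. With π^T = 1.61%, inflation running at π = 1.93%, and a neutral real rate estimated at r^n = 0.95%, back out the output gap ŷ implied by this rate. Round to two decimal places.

0.36%

1 ŷ = 3.56 − 0.95 − 1.93 − 1 × (1.93 − 1.61) = 0.36
ŷ = 0.36 / 1 = 0.36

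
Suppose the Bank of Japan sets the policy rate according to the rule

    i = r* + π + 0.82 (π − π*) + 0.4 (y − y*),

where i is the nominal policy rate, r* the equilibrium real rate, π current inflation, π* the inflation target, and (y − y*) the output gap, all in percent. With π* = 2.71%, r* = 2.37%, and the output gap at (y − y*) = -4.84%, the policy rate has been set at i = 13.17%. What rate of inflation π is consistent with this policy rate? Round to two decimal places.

8.22%

Collecting π: i = r* + (1 + 0.82) π − 0.82 π* + 0.4 (y − y*)
1.82 π = 13.17 − 2.37 + 0.82 × 2.71 − 0.4 × (-4.84) = 14.9582
π = 14.9582 / 1.82 = 8.22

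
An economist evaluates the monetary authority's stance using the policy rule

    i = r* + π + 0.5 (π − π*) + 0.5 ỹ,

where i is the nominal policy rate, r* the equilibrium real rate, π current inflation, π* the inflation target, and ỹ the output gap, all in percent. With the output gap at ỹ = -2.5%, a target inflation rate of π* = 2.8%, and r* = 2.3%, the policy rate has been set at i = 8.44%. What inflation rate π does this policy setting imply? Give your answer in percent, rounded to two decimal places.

Collecting π: i = r* + (1 + 0.5) π − 0.5 π* + 0.5 ỹ
1.5 π = 8.44 − 2.3 + 0.5 × 2.8 − 0.5 × (-2.5) = 8.79
π = 8.79 / 1.5 = 5.86

5.86%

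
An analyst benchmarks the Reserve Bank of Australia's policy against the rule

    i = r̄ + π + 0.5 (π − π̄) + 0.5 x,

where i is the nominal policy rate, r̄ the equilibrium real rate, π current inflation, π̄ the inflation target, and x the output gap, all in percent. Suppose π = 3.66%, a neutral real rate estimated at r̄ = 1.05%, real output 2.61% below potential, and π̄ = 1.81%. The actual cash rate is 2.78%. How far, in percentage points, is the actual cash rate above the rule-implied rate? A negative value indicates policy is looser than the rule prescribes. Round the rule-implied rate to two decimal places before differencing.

-1.55 pp

Output 2.61% below potential → x = -2.61.
i = 1.05 + 3.66 + 0.5 × (3.66 − 1.81) + 0.5 × (-2.61)
   = 1.05 + 3.66 + 0.925 − 1.305 = 4.33
Deviation = 2.78 − 4.33 = -1.55 pp.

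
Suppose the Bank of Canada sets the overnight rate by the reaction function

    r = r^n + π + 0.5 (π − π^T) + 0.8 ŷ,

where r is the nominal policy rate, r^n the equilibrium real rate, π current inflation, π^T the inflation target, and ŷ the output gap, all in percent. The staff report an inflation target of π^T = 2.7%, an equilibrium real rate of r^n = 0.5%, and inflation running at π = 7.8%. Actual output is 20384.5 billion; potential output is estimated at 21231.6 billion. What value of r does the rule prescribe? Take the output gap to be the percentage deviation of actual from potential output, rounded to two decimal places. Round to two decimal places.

7.66%

Output gap = 100 × (20384.5 − 21231.6) / 21231.6 = -3.99%.
r = 0.50 + 7.80 + 0.5 × (7.80 − 2.70) + 0.8 × (-3.99)
   = 0.50 + 7.8 + 2.55 − 3.192 = 7.66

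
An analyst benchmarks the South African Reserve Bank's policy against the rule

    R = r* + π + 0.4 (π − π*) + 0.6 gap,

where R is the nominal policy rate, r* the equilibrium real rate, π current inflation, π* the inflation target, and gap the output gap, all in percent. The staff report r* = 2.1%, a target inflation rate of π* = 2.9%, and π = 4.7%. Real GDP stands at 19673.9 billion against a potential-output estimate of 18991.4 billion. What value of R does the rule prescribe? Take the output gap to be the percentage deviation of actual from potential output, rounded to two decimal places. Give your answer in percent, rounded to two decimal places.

Output gap = 100 × (19673.9 − 18991.4) / 18991.4 = 3.59%.
R = 2.10 + 4.70 + 0.4 × (4.70 − 2.90) + 0.6 × 3.59
   = 2.10 + 4.7 + 0.72 + 2.154 = 9.67

9.67%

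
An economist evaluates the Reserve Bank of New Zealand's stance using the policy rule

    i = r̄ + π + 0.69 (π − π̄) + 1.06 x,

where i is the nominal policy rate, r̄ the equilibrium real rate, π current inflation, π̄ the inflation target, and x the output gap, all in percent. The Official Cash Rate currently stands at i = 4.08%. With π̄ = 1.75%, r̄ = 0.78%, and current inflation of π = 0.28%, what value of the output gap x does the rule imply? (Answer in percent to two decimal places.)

3.81%

1.06 x = 4.08 − 0.78 − 0.28 − 0.69 × (0.28 − 1.75) = 4.0343
x = 4.0343 / 1.06 = 3.81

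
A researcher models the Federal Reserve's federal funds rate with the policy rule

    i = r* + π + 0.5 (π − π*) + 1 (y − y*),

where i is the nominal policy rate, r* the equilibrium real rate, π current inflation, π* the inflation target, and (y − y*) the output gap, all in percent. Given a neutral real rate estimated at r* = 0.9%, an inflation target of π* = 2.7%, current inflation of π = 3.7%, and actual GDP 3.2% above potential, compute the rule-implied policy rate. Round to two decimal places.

Output 3.2% above potential → (y − y*) = 3.2.
i = 0.9 + 3.7 + 0.5 × (3.7 − 2.7) + 1 × 3.2
   = 0.9 + 3.7 + 0.5 + 3.2 = 8.30

8.30%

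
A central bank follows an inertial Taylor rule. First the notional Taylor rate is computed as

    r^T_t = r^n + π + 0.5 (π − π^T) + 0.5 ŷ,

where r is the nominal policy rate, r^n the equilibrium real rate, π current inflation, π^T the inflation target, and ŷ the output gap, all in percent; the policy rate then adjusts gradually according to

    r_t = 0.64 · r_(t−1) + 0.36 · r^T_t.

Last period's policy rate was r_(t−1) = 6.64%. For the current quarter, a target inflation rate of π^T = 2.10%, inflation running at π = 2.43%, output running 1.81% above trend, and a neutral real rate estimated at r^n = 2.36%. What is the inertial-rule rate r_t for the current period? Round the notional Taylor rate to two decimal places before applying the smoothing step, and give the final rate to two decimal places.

6.36%

Output 1.81% above potential → ŷ = 1.81.
r^T_t = 2.36 + 2.43 + 0.5 × (2.43 − 2.10) + 0.5 × 1.81
   = 2.36 + 2.43 + 0.165 + 0.905 = 5.86
r_t = 0.64 × 6.64 + 0.36 × 5.86 = 4.2496 + 2.1096 = 6.36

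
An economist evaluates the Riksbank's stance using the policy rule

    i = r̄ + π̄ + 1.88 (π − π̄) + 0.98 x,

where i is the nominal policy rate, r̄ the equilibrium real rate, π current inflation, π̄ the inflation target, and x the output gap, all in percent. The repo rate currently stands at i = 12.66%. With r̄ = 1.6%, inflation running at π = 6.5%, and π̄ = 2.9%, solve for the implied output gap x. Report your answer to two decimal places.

1.42%

0.98 x = 12.66 − 1.6 − 2.9 − 1.88 × (6.5 − 2.9) = 1.392
x = 1.392 / 0.98 = 1.42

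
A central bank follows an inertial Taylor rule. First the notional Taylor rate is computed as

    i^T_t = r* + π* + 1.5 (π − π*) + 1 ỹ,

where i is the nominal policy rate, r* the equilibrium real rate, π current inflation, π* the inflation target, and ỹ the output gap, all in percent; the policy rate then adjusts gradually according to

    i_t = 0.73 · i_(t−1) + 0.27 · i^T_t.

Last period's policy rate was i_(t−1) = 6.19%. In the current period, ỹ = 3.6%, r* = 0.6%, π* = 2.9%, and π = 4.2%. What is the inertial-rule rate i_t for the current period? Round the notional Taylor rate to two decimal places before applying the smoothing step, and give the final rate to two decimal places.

i^T_t = 0.6 + 2.9 + 1.5 × (4.2 − 2.9) + 1 × 3.6
   = 0.6 + 2.9 + 1.95 + 3.6 = 9.05
i_t = 0.73 × 6.19 + 0.27 × 9.05 = 4.5187 + 2.4435 = 6.96

6.96%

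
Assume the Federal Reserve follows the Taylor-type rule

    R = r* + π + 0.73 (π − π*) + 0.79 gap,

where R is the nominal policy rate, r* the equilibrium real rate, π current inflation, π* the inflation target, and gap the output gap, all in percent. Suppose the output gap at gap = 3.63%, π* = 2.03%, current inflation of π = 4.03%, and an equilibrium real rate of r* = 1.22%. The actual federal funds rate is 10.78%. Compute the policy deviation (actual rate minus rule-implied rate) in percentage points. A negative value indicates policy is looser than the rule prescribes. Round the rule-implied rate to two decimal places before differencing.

1.20 pp

R = 1.22 + 4.03 + 0.73 × (4.03 − 2.03) + 0.79 × 3.63
   = 1.22 + 4.03 + 1.46 + 2.8677 = 9.58
Deviation = 10.78 − 9.58 = 1.20 pp.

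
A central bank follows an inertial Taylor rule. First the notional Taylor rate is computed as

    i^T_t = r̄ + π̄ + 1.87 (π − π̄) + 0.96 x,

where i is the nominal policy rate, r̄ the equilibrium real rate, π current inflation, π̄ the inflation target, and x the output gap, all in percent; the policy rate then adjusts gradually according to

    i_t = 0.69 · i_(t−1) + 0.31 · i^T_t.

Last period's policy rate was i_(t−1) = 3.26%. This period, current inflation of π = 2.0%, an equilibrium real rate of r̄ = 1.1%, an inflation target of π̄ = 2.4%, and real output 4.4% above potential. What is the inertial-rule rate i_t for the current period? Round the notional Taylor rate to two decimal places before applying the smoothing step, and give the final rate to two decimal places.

4.41%

Output 4.4% above potential → x = 4.4.
i^T_t = 1.1 + 2.4 + 1.87 × (2.0 − 2.4) + 0.96 × 4.4
   = 1.1 + 2.4 − 0.748 + 4.224 = 6.98
i_t = 0.69 × 3.26 + 0.31 × 6.98 = 2.2494 + 2.1638 = 4.41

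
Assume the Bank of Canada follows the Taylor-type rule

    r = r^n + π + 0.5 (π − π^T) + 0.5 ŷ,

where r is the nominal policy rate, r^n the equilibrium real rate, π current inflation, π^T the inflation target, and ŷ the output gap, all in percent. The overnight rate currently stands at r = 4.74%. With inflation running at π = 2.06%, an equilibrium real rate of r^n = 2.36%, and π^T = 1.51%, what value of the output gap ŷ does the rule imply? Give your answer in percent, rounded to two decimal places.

0.09%

0.5 ŷ = 4.74 − 2.36 − 2.06 − 0.5 × (2.06 − 1.51) = 0.045
ŷ = 0.045 / 0.5 = 0.09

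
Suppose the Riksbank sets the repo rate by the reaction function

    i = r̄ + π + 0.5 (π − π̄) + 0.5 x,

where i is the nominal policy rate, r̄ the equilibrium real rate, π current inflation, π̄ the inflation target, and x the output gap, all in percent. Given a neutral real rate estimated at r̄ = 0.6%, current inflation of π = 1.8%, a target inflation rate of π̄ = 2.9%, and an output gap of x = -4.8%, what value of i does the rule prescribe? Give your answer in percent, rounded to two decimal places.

i = 0.6 + 1.8 + 0.5 × (1.8 − 2.9) + 0.5 × (-4.8)
   = 0.6 + 1.8 − 0.55 − 2.4 = -0.55

-0.55%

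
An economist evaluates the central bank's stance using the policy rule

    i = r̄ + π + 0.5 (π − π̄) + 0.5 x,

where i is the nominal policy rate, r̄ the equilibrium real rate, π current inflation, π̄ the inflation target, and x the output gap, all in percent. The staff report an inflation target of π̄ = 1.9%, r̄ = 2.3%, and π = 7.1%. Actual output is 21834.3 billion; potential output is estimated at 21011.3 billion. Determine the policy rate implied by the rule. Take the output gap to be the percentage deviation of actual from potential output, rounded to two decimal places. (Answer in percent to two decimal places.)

Output gap = 100 × (21834.3 − 21011.3) / 21011.3 = 3.92%.
i = 2.30 + 7.10 + 0.5 × (7.10 − 1.90) + 0.5 × 3.92
   = 2.30 + 7.1 + 2.6 + 1.96 = 13.96

13.96%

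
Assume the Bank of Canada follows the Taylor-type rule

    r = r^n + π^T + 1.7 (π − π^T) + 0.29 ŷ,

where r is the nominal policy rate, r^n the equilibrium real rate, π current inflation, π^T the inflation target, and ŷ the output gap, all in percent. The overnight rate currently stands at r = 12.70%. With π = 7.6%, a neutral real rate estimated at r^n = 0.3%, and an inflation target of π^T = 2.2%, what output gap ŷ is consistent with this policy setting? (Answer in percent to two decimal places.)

0.29 ŷ = 12.70 − 0.3 − 2.2 − 1.7 × (7.6 − 2.2) = 1.02
ŷ = 1.02 / 0.29 = 3.52

3.52%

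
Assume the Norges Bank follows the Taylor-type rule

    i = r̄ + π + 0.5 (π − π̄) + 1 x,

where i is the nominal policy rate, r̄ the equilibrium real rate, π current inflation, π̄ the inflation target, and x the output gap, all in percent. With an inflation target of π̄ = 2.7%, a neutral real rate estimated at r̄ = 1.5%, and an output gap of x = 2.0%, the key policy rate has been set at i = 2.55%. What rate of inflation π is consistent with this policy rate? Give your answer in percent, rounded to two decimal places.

0.27%

Collecting π: i = r̄ + (1 + 0.5) π − 0.5 π̄ + 1 x
1.5 π = 2.55 − 1.5 + 0.5 × 2.7 − 1 × 2.0 = 0.4
π = 0.4 / 1.5 = 0.27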